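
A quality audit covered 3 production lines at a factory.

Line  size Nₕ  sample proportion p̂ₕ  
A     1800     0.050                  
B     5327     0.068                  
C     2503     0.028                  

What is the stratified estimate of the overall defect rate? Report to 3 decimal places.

0.054

Wₕ = Nₕ/N with N = 9630: 0.1869, 0.5532, 0.2599.
p̂_st = 0.1869·0.050 + 0.5532·0.068 + 0.2599·0.028 ≈ 0.05424... → 0.054.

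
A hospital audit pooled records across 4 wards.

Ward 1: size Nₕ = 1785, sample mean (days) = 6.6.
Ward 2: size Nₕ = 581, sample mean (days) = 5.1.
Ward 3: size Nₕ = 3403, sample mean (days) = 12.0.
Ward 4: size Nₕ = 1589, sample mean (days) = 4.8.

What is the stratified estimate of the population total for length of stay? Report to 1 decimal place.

63207.3

1: 1785·6.6 = 11781
2: 581·5.1 = 2963.1
3: 3403·12.0 = 40836
4: 1589·4.8 = 7627.2
τ̂ = Σ Nₕx̄ₕ = 63207.3.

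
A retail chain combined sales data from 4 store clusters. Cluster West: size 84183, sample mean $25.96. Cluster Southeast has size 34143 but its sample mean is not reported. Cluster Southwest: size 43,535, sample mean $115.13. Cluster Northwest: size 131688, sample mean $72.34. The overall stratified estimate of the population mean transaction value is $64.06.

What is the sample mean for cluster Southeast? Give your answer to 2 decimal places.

60.95

Σ Nₕx̄ₕ = N·μ, so 34143·x̄_Southeast = 293549·64.06 − (84183·25.96 + 43535·115.13 + 131688·72.34).
= 18804748.94 − 16723885.15 = 2080863.79.
x̄_Southeast = 2080863.79 / 34143 = 60.9455... → 60.95.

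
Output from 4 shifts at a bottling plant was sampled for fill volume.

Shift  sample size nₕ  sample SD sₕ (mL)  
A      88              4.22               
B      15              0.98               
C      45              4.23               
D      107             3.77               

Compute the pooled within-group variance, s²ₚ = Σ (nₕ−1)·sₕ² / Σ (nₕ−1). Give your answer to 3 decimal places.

15.365

A: (88−1)·4.22² = 87·17.8084 = 1549.3308
B: (15−1)·0.98² = 14·0.9604 = 13.4456
C: (45−1)·4.23² = 44·17.8929 = 787.2876
D: (107−1)·3.77² = 106·14.2129 = 1506.5674
Numerator = 3856.6314; denominator = Σ(nₕ−1) = 251.
s²ₚ = 3856.6314/251 = 15.36507... → 15.365.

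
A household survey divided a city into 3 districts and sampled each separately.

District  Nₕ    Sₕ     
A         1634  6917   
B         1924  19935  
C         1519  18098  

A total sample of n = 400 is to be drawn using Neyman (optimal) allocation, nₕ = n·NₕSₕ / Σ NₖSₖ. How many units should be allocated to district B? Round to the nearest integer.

A: NₕSₕ = 1634·6917 = 11302378
B: NₕSₕ = 1924·19935 = 38354940
C: NₕSₕ = 1519·18098 = 27490862
Σ NₕSₕ = 77148180.
n_B = 400·38354940/77148180 = 198.864... → 199.

199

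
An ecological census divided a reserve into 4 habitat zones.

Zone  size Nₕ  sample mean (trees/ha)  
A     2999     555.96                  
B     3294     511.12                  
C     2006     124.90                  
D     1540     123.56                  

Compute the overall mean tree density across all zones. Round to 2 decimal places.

385.38

N = 2999 + 3294 + 2006 + 1540 = 9839.
Overall mean = Σ (Nₕ/N)·x̄ₕ — weight by population share, not a simple average.
Σ Nₕx̄ₕ = 2999·555.96 + 3294·511.12 + 2006·124.90 + 1540·123.56 = 1667324.04 + 1683629.28 + 250549.4 + 190282.4 = 3791785.12.
Divide by N: 3791785.12 / 9839 = 385.3832... → 385.38.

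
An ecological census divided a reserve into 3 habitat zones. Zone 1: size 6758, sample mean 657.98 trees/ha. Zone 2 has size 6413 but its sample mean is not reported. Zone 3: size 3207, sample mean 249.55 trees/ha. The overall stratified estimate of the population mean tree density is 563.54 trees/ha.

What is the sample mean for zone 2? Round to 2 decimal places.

621.04

Σ Nₕx̄ₕ = N·μ, so 6413·x̄_2 = 16378·563.54 − (6758·657.98 + 3207·249.55).
= 9229658.12 − 5246935.69 = 3982722.43.
x̄_2 = 3982722.43 / 6413 = 621.0389... → 621.04.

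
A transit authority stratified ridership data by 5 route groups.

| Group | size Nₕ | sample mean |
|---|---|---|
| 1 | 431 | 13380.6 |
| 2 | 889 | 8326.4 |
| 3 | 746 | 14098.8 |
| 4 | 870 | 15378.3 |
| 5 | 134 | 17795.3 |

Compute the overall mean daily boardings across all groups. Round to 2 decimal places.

12850.36

x̄_st = (Σ Nₕx̄ₕ) / (Σ Nₕ) = (431·13380.6 + 889·8326.4 + 746·14098.8 + 870·15378.3 + 134·17795.3) / 3070
= 39450604.2 / 3070 = 12850.3597... → 12850.36.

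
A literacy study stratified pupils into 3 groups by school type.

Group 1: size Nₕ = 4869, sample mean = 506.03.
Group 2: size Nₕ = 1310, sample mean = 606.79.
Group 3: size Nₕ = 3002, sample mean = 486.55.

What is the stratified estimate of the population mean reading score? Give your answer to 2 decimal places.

514.04

x̄_st = (Σ Nₕx̄ₕ) / (Σ Nₕ) = (4869·506.03 + 1310·606.79 + 3002·486.55) / 9181
= 4719378.07 / 9181 = 514.0375... → 514.04.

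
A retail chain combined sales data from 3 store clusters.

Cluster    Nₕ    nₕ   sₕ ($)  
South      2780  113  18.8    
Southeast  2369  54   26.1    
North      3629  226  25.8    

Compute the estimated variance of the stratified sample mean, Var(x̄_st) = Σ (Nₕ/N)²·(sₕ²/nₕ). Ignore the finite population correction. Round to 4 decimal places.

1.7359

N = 8778; Wₕ = Nₕ/N.
cluster South: (2780/8778)²·18.8²/113 = 0.3137153
cluster Southeast: (2369/8778)²·26.1²/54 = 0.9188111
cluster North: (3629/8778)²·25.8²/226 = 0.5034006
Sum = 1.7359270 → 1.7359.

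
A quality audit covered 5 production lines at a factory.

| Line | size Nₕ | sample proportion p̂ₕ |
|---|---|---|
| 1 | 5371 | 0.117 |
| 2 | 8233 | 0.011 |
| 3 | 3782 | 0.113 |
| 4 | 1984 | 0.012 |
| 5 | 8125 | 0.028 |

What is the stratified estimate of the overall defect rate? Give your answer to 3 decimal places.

N = 5371 + 8233 + 3782 + 1984 + 8125 = 27495.
Overall proportion = Σ (Nₕ/N)·p̂ₕ.
Σ Nₕp̂ₕ = 628.407 + 90.563 + 427.366 + 23.808 + 227.5 = 1397.644.
1397.644 / 27495 = 0.05083... → 0.051.

0.051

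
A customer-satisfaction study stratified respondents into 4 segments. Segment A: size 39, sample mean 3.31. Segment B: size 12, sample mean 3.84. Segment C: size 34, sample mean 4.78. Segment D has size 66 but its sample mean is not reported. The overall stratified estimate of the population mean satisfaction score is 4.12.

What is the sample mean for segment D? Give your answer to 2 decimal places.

4.31

N = 39 + 12 + 34 + 66 = 151.
Overall total = μ·N = 4.12·151 = 622.12.
Subtract the known strata: 39·3.31 + 12·3.84 + 34·4.78 = 337.69.
Remaining total for segment D: 622.12 − 337.69 = 284.43.
Divide by its size: 284.43 / 66 = 4.3095... → 4.31.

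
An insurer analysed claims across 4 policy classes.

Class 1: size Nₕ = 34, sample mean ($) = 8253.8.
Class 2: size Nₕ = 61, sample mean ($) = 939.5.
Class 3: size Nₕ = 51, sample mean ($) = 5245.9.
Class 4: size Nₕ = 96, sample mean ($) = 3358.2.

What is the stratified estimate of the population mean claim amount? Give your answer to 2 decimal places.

N = 242; weights Wₕ = Nₕ/N = (0.1405, 0.2521, 0.2107, 0.3967).
x̄_st = Σ Wₕ·x̄ₕ = 0.1405·8253.8 + 0.2521·939.5 + 0.2107·5245.9 + 0.3967·3358.2 ≈ 3834.1603...
→ 3834.16.

3834.16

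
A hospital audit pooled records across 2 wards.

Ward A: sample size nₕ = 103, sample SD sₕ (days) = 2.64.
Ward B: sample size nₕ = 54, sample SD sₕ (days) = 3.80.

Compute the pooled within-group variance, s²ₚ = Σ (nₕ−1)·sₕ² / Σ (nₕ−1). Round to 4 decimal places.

9.5240

A: (103−1)·2.64² = 102·6.9696 = 710.8992
B: (54−1)·3.80² = 53·14.44 = 765.32
Numerator = 1476.2192; denominator = Σ(nₕ−1) = 155.
s²ₚ = 1476.2192/155 = 9.523995... → 9.5240.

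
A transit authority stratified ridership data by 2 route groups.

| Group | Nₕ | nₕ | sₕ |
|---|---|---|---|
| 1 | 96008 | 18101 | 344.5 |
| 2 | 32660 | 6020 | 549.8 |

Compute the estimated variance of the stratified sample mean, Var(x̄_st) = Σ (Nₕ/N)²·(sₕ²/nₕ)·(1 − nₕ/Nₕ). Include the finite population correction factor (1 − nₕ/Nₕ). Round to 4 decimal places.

N = 128668. Term for each stratum: Wₕ²sₕ²/nₕ·(1−nₕ/Nₕ).
Var(x̄_st) = 2.9622294 + 2.6388960 = 5.6011254 → 5.6011.

5.6011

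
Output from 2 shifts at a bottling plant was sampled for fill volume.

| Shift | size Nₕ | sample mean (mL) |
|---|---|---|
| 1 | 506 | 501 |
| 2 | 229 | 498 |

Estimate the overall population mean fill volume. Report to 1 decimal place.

500.1

N = 506 + 229 = 735.
Overall mean = Σ (Nₕ/N)·x̄ₕ — weight by population share, not a simple average.
Σ Nₕx̄ₕ = 506·501 + 229·498 = 253506 + 114042 = 367548.
Divide by N: 367548 / 735 = 500.065... → 500.1.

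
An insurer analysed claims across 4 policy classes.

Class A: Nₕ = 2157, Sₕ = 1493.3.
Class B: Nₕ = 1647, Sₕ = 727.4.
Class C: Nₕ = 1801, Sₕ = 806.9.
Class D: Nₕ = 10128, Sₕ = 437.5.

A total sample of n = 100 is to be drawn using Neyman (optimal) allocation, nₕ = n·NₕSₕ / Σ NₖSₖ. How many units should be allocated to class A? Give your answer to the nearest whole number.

31

Σ NₕSₕ = 2157·1493.3 + 1647·727.4 + 1801·806.9 + 10128·437.5 = 10303302.8.
Share for A: 3221048.1/10303302.8 = 0.31262.
n_A = 100 × 0.31262 = 31.262... → 31.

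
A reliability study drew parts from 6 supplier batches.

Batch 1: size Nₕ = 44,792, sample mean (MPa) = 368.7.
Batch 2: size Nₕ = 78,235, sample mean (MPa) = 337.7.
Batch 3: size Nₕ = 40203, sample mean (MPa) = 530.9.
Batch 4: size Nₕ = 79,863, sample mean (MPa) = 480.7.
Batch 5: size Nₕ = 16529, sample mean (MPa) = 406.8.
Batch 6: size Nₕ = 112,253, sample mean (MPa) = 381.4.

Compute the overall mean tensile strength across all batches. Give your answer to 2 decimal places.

N = 44792 + 78235 + 40203 + 79863 + 16529 + 112253 = 371875.
Overall mean = Σ (Nₕ/N)·x̄ₕ — weight by population share, not a simple average.
Σ Nₕx̄ₕ = 44792·368.7 + 78235·337.7 + 40203·530.9 + 79863·480.7 + 16529·406.8 + 112253·381.4 = 16514810.4 + 26419959.5 + 21343772.7 + 38390144.1 + 6723997.2 + 42813294.2 = 152205978.1.
Divide by N: 152205978.1 / 371875 = 409.2934... → 409.29.

409.29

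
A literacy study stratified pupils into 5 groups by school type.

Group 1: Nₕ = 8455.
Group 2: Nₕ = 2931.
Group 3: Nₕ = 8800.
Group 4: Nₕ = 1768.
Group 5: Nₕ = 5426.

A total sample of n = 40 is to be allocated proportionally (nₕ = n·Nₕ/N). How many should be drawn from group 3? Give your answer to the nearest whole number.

N = 8455 + 2931 + 8800 + 1768 + 5426 = 27380.
n_3 = 40·8800/27380 = 12.856... → 13.

13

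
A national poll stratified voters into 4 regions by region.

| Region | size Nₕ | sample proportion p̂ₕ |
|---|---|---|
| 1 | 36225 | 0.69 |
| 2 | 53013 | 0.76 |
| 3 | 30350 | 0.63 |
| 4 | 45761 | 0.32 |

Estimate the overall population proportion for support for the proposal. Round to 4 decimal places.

0.5990

N = 36225 + 53013 + 30350 + 45761 = 165349.
Overall proportion = Σ (Nₕ/N)·p̂ₕ.
Σ Nₕp̂ₕ = 24995.25 + 40289.88 + 19120.5 + 14643.52 = 99049.15.
99049.15 / 165349 = 0.599031... → 0.5990.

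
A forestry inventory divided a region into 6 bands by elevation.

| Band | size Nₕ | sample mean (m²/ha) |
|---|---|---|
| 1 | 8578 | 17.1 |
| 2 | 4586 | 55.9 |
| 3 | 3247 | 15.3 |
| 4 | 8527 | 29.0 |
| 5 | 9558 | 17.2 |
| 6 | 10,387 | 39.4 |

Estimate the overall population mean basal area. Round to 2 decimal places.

28.38

x̄_st = (Σ Nₕx̄ₕ) / (Σ Nₕ) = (8578·17.1 + 4586·55.9 + 3247·15.3 + 8527·29.0 + 9558·17.2 + 10387·39.4) / 44883
= 1273648.7 / 44883 = 28.3771... → 28.38.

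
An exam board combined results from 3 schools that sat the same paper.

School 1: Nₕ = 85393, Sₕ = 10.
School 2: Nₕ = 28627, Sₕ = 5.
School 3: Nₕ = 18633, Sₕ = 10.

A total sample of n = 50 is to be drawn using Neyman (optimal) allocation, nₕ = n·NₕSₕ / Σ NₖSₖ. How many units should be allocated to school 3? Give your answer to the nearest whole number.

8

1: NₕSₕ = 85393·10 = 853930
2: NₕSₕ = 28627·5 = 143135
3: NₕSₕ = 18633·10 = 186330
Σ NₕSₕ = 1183395.
n_3 = 50·186330/1183395 = 7.873... → 8.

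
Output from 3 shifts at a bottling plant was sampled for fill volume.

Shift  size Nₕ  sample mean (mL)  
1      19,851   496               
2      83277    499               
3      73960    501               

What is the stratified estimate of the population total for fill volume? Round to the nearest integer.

1: 19851·496 = 9846096
2: 83277·499 = 41555223
3: 73960·501 = 37053960
τ̂ = Σ Nₕx̄ₕ = 88455279.

88455279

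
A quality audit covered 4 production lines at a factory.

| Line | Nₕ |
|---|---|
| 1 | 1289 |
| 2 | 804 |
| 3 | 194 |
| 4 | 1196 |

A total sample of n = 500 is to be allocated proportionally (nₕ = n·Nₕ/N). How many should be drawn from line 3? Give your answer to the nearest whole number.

Share of line 3 = 194/3483 = 0.05570.
Allocate 500 × 0.05570 = 27.850... → 28.

28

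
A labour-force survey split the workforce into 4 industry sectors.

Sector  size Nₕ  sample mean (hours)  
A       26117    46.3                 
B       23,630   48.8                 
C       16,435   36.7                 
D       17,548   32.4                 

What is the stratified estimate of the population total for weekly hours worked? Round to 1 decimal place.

3534080.8

A: 26117·46.3 = 1209217.1
B: 23630·48.8 = 1153144
C: 16435·36.7 = 603164.5
D: 17548·32.4 = 568555.2
τ̂ = Σ Nₕx̄ₕ = 3534080.8.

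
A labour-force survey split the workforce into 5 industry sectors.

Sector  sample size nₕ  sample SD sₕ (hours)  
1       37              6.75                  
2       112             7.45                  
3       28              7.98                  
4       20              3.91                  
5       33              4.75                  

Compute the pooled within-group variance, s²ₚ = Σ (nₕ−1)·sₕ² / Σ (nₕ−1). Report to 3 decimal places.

46.813

1: (37−1)·6.75² = 36·45.5625 = 1640.25
2: (112−1)·7.45² = 111·55.5025 = 6160.7775
3: (28−1)·7.98² = 27·63.6804 = 1719.3708
4: (20−1)·3.91² = 19·15.2881 = 290.4739
5: (33−1)·4.75² = 32·22.5625 = 722
Numerator = 10532.8722; denominator = Σ(nₕ−1) = 225.
s²ₚ = 10532.8722/225 = 46.81277... → 46.813.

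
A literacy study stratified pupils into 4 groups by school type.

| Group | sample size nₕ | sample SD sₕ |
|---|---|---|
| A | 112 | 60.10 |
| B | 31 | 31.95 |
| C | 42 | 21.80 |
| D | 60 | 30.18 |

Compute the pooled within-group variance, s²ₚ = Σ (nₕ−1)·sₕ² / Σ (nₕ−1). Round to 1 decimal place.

2094.5

Degrees of freedom: 111 + 30 + 41 + 59 = 241.
Σ(nₕ−1)sₕ² = 111·3612.01 + 30·1020.8025 + 41·475.24 + 59·910.8324 = 504781.1366.
s²ₚ = 504781.1366 / 241 = 2094.528... → 2094.5.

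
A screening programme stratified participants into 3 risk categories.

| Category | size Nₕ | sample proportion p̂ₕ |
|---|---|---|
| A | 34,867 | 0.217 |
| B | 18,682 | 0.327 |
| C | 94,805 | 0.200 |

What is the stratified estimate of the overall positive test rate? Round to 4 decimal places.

N = 34867 + 18682 + 94805 = 148354.
Overall proportion = Σ (Nₕ/N)·p̂ₕ.
Σ Nₕp̂ₕ = 7566.139 + 6109.014 + 18961 = 32636.153.
32636.153 / 148354 = 0.219988... → 0.2200.

0.2200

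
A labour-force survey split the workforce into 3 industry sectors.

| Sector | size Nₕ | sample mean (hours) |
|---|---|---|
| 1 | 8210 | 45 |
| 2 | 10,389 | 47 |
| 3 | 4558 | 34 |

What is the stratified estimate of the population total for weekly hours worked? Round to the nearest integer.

Estimate total by summing Nₕ·x̄ₕ over strata.
8210·45 + 10389·47 + 4558·34 = 369450 + 488283 + 154972 = 1012705.

1012705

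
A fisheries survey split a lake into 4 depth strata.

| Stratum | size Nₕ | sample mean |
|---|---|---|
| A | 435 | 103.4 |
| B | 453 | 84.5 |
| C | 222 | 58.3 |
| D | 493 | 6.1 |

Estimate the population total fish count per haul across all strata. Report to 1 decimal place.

Population total = Σ Nₕ·x̄ₕ (each stratum's size times its mean).
435·103.4 + 453·84.5 + 222·58.3 + 493·6.1 = 44979 + 38278.5 + 12942.6 + 3007.3 = 99207.4.

99207.4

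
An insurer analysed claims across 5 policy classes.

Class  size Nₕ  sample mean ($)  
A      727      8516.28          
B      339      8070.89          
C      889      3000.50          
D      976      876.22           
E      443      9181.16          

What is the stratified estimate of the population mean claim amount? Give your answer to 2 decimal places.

4895.45

N = 727 + 339 + 889 + 976 + 443 = 3374.
The stratified mean weights each stratum mean by its population share Nₕ/N.
Σ Nₕx̄ₕ = 727·8516.28 + 339·8070.89 + 889·3000.50 + 976·876.22 + 443·9181.16 = 6191335.56 + 2736031.71 + 2667444.5 + 855190.72 + 4067253.88 = 16517256.37.
Divide by N: 16517256.37 / 3374 = 4895.4524... → 4895.45.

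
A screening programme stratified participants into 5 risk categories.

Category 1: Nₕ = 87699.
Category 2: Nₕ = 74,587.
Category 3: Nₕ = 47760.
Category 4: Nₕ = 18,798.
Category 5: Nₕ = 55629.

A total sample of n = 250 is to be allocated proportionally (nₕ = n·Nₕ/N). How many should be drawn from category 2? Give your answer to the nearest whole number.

Share of category 2 = 74587/284473 = 0.26219.
Allocate 250 × 0.26219 = 65.548... → 66.

66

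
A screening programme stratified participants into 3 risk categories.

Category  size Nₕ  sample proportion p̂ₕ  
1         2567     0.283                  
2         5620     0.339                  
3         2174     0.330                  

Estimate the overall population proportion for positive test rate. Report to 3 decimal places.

Wₕ = Nₕ/N with N = 10361: 0.2478, 0.5424, 0.2098.
p̂_st = 0.2478·0.283 + 0.5424·0.339 + 0.2098·0.330 ≈ 0.32324... → 0.323.

0.323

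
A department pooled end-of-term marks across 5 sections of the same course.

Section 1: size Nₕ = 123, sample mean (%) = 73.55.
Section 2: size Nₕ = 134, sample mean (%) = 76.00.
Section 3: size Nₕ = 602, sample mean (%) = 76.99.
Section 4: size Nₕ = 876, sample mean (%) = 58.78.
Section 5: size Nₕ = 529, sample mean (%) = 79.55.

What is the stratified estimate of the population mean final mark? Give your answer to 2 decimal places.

70.30

N = 123 + 134 + 602 + 876 + 529 = 2264.
Weight each subgroup mean by Nₕ/N and sum.
Σ Nₕx̄ₕ = 123·73.55 + 134·76.00 + 602·76.99 + 876·58.78 + 529·79.55 = 9046.65 + 10184 + 46347.98 + 51491.28 + 42081.95 = 159151.86.
Divide by N: 159151.86 / 2264 = 70.2968... → 70.30.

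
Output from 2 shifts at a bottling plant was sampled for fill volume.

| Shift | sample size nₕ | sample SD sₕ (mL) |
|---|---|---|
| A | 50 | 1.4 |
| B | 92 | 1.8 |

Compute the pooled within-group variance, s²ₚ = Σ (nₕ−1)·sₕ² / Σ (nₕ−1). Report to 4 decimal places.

A: (50−1)·1.4² = 49·1.96 = 96.04
B: (92−1)·1.8² = 91·3.24 = 294.84
Numerator = 390.88; denominator = Σ(nₕ−1) = 140.
s²ₚ = 390.88/140 = 2.792 → 2.7920.

2.7920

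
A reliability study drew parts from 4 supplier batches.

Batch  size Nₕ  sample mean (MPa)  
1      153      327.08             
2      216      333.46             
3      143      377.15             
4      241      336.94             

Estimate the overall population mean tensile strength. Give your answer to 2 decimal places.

341.57

x̄_st = (Σ Nₕx̄ₕ) / (Σ Nₕ) = (153·327.08 + 216·333.46 + 143·377.15 + 241·336.94) / 753
= 257205.59 / 753 = 341.5745... → 341.57.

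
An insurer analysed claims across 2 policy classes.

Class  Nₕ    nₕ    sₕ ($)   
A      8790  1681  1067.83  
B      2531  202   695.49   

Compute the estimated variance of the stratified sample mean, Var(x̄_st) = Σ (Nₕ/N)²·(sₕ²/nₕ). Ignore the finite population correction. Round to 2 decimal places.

528.61

N = 11321. Term for each stratum: Wₕ²sₕ²/nₕ.
Var(x̄_st) = 408.92597 + 119.68649 = 528.61246 → 528.61.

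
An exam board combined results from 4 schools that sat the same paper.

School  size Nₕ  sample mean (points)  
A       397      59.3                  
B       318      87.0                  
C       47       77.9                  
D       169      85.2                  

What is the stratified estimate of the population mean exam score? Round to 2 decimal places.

N = 397 + 318 + 47 + 169 = 931.
Overall mean = Σ (Nₕ/N)·x̄ₕ — weight by population share, not a simple average.
Σ Nₕx̄ₕ = 397·59.3 + 318·87.0 + 47·77.9 + 169·85.2 = 23542.1 + 27666 + 3661.3 + 14398.8 = 69268.2.
Divide by N: 69268.2 / 931 = 74.4019... → 74.40.

74.40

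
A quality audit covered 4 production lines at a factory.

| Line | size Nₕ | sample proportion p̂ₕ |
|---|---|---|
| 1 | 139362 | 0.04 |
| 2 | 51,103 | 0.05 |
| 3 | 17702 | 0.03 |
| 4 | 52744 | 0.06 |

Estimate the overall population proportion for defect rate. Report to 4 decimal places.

0.0453

N = 139362 + 51103 + 17702 + 52744 = 260911.
Overall proportion = Σ (Nₕ/N)·p̂ₕ.
Σ Nₕp̂ₕ = 5574.48 + 2555.15 + 531.06 + 3164.64 = 11825.33.
11825.33 / 260911 = 0.045323... → 0.0453.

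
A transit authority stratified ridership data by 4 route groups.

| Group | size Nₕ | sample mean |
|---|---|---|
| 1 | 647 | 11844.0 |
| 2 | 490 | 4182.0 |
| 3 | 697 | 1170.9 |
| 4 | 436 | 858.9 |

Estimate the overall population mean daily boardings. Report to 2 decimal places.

N = 647 + 490 + 697 + 436 = 2270.
The stratified mean weights each stratum mean by its population share Nₕ/N.
Σ Nₕx̄ₕ = 647·11844.0 + 490·4182.0 + 697·1170.9 + 436·858.9 = 7663068 + 2049180 + 816117.3 + 374480.4 = 10902845.7.
Divide by N: 10902845.7 / 2270 = 4803.0157... → 4803.02.

4803.02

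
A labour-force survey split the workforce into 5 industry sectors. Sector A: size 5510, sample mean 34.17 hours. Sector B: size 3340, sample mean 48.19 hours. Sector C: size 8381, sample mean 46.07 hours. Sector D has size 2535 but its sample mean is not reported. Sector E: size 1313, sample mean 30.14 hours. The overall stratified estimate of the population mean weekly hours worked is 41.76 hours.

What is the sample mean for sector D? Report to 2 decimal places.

41.55

N = 5510 + 3340 + 8381 + 2535 + 1313 = 21079.
Overall total = μ·N = 41.76·21079 = 880259.04.
Subtract the known strata: 5510·34.17 + 3340·48.19 + 8381·46.07 + 1313·30.14 = 774917.79.
Remaining total for sector D: 880259.04 − 774917.79 = 105341.25.
Divide by its size: 105341.25 / 2535 = 41.5547... → 41.55.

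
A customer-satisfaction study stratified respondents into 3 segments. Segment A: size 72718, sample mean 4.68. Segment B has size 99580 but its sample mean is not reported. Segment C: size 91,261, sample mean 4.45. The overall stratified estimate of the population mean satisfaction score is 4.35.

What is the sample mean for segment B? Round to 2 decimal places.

Σ Nₕx̄ₕ = N·μ, so 99580·x̄_B = 263559·4.35 − (72718·4.68 + 91261·4.45).
= 1146481.65 − 746431.69 = 400049.96.
x̄_B = 400049.96 / 99580 = 4.0174... → 4.02.

4.02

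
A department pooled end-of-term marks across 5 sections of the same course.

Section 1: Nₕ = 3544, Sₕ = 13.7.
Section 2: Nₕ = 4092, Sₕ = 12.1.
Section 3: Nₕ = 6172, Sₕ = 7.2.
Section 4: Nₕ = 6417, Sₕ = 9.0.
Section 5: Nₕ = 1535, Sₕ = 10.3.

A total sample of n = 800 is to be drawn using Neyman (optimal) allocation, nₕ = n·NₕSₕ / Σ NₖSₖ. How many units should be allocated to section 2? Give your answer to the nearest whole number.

183

Σ NₕSₕ = 3544·13.7 + 4092·12.1 + 6172·7.2 + 6417·9.0 + 1535·10.3 = 216067.9.
Share for 2: 49513.2/216067.9 = 0.22916.
n_2 = 800 × 0.22916 = 183.325... → 183.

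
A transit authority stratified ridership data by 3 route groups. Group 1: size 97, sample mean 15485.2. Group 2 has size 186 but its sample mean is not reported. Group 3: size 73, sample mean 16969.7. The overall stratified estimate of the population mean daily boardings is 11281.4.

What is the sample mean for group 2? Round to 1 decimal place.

6856.6

N = 97 + 186 + 73 = 356.
Overall total = μ·N = 11281.4·356 = 4016178.4.
Subtract the known strata: 97·15485.2 + 73·16969.7 = 2740852.5.
Remaining total for group 2: 4016178.4 − 2740852.5 = 1275325.9.
Divide by its size: 1275325.9 / 186 = 6856.591... → 6856.6.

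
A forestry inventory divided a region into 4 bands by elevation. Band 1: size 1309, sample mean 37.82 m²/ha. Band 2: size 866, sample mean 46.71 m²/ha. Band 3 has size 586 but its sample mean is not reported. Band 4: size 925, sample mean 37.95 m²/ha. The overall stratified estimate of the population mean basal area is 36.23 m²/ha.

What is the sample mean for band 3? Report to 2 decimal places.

N = 1309 + 866 + 586 + 925 = 3686.
Overall total = μ·N = 36.23·3686 = 133543.78.
Subtract the known strata: 1309·37.82 + 866·46.71 + 925·37.95 = 125060.99.
Remaining total for band 3: 133543.78 − 125060.99 = 8482.79.
Divide by its size: 8482.79 / 586 = 14.4758... → 14.48.

14.48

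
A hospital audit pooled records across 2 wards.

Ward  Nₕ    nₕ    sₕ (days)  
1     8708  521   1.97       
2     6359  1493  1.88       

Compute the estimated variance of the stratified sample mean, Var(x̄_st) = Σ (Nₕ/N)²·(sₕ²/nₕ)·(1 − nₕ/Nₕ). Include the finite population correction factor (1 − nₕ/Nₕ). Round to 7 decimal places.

0.0026620

N = 15067; Wₕ = Nₕ/N.
ward 1: (8708/15067)²·1.97²/521·(1 − 521/8708) = 0.0023392916
ward 2: (6359/15067)²·1.88²/1493·(1 − 1493/6359) = 0.0003226735
Sum = 0.0026619651 → 0.0026620.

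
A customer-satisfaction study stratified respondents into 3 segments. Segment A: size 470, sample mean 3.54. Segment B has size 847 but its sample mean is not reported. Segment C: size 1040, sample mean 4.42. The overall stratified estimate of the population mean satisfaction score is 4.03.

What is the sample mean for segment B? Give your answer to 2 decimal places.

N = 470 + 847 + 1040 = 2357.
Overall total = μ·N = 4.03·2357 = 9498.71.
Subtract the known strata: 470·3.54 + 1040·4.42 = 6260.6.
Remaining total for segment B: 9498.71 − 6260.6 = 3238.11.
Divide by its size: 3238.11 / 847 = 3.8230... → 3.82.

3.82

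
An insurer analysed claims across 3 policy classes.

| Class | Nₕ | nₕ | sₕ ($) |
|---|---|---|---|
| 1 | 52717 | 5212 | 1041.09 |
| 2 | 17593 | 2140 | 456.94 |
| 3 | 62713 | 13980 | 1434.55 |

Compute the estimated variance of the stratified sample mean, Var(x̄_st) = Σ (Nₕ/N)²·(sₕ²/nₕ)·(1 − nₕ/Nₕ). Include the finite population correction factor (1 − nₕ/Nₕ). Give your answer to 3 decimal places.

N = 133023. Term for each stratum: Wₕ²sₕ²/nₕ·(1−nₕ/Nₕ).
Var(x̄_st) = 29.431248 + 1.499008 + 25.424444 = 56.354699 → 56.355.

56.355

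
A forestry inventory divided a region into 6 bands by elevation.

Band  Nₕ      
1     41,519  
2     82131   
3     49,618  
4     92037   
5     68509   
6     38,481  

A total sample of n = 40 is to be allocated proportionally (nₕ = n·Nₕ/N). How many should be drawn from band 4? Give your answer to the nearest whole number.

Share of band 4 = 92037/372295 = 0.24722.
Allocate 40 × 0.24722 = 9.889... → 10.

10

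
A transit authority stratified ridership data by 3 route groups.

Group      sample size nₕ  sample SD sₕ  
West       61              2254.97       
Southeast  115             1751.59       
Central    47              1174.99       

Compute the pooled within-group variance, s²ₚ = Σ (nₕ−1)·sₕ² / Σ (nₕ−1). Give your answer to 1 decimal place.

Degrees of freedom: 60 + 114 + 46 = 220.
Σ(nₕ−1)sₕ² = 60·5084889.7009 + 114·3068067.5281 + 46·1380601.5001 = 718360749.262.
s²ₚ = 718360749.262 / 220 = 3265276.133... → 3265276.1.

3265276.1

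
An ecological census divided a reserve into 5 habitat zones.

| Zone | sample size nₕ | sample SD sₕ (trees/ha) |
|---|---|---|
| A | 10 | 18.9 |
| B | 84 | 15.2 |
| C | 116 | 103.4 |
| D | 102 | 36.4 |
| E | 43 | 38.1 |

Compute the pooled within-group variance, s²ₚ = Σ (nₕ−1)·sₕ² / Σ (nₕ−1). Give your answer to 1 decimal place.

Degrees of freedom: 9 + 83 + 115 + 101 + 42 = 350.
Σ(nₕ−1)sₕ² = 9·357.21 + 83·231.04 + 115·10691.56 + 101·1324.96 + 42·1451.61 = 1446709.19.
s²ₚ = 1446709.19 / 350 = 4133.455... → 4133.5.

4133.5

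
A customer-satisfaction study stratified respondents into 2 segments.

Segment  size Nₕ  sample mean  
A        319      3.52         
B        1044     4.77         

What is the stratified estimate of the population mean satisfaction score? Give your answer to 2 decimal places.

N = 1363; weights Wₕ = Nₕ/N = (0.2340, 0.7660).
x̄_st = Σ Wₕ·x̄ₕ = 0.2340·3.52 + 0.7660·4.77 ≈ 4.4774...
→ 4.48.

4.48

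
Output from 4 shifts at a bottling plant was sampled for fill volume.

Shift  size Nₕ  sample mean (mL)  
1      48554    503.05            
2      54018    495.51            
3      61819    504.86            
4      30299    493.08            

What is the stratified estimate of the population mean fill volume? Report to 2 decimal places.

499.98

N = 194690; weights Wₕ = Nₕ/N = (0.2494, 0.2775, 0.3175, 0.1556).
x̄_st = Σ Wₕ·x̄ₕ = 0.2494·503.05 + 0.2775·495.51 + 0.3175·504.86 + 0.1556·493.08 ≈ 499.9811...
→ 499.98.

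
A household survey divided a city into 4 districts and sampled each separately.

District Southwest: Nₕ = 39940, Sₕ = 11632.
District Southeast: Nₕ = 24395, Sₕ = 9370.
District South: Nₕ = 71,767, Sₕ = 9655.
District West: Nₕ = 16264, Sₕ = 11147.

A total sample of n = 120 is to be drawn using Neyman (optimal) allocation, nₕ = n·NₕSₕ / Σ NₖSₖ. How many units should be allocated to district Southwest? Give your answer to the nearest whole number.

Σ NₕSₕ = 39940·11632 + 24395·9370 + 71767·9655 + 16264·11147 = 1567368423.
Share for Southwest: 464582080/1567368423 = 0.29641.
n_Southwest = 120 × 0.29641 = 35.569... → 36.

36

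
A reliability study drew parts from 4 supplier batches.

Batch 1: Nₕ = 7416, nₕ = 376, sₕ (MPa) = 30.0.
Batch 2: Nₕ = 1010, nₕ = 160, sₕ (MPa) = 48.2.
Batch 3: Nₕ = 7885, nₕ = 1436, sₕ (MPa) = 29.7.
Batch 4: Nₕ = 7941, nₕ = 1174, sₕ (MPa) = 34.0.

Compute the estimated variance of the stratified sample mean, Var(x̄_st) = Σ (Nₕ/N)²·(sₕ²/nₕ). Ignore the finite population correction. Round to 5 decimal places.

0.41951

N = 24252. Term for each stratum: Wₕ²sₕ²/nₕ.
Var(x̄_st) = 0.22382005 + 0.02518383 + 0.06493319 + 0.10557109 = 0.41950816 → 0.41951.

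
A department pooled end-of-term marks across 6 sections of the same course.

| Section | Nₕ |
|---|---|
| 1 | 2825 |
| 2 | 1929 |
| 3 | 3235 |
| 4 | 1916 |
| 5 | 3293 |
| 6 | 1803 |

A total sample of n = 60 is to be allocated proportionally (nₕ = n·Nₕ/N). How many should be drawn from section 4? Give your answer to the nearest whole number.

N = 2825 + 1929 + 3235 + 1916 + 3293 + 1803 = 15001.
n_4 = 60·1916/15001 = 7.663... → 8.

8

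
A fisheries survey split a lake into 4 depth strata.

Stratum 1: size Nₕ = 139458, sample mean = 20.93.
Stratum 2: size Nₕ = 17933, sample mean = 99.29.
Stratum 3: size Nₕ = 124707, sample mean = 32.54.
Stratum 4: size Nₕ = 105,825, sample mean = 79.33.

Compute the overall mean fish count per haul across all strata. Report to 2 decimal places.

44.22

N = 387923; weights Wₕ = Nₕ/N = (0.3595, 0.0462, 0.3215, 0.2728).
x̄_st = Σ Wₕ·x̄ₕ = 0.3595·20.93 + 0.0462·99.29 + 0.3215·32.54 + 0.2728·79.33 ≈ 44.2162...
→ 44.22.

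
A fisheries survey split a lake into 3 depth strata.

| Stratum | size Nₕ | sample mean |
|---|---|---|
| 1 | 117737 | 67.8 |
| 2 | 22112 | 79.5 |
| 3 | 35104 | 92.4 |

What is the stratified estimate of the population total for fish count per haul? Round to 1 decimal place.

1: 117737·67.8 = 7982568.6
2: 22112·79.5 = 1757904
3: 35104·92.4 = 3243609.6
τ̂ = Σ Nₕx̄ₕ = 12984082.2.

12984082.2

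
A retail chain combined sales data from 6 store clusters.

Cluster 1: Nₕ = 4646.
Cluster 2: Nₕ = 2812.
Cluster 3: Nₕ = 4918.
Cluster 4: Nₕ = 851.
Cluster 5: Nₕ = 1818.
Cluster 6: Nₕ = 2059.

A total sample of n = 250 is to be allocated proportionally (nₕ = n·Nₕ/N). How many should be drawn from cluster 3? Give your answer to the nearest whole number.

72

Share of cluster 3 = 4918/17104 = 0.28754.
Allocate 250 × 0.28754 = 71.884... → 72.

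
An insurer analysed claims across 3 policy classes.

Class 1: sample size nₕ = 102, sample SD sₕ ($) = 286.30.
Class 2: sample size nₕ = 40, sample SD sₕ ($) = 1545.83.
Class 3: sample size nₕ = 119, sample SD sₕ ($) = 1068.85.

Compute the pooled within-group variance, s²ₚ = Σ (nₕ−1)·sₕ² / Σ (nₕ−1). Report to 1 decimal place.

915816.7

Degrees of freedom: 101 + 39 + 118 = 258.
Σ(nₕ−1)sₕ² = 101·81967.69 + 39·2389590.3889 + 118·1142440.3225 = 236280719.9121.
s²ₚ = 236280719.9121 / 258 = 915816.744... → 915816.7.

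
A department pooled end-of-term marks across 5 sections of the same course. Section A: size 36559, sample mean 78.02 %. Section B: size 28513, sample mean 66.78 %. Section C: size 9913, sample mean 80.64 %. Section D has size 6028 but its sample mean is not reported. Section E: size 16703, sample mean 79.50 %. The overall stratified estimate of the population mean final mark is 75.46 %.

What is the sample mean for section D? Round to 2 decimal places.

Σ Nₕx̄ₕ = N·μ, so 6028·x̄_D = 97716·75.46 − (36559·78.02 + 28513·66.78 + 9913·80.64 + 16703·79.50).
= 7373649.36 − 6883704.14 = 489945.22.
x̄_D = 489945.22 / 6028 = 81.2782... → 81.28.

81.28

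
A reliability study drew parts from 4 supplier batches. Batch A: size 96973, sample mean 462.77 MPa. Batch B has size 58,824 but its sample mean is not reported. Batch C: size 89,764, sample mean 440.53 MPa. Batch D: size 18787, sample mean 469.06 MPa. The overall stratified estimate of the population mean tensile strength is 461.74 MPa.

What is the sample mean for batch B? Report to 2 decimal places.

490.07

N = 96973 + 58824 + 89764 + 18787 = 264348.
Overall total = μ·N = 461.74·264348 = 122060045.52.
Subtract the known strata: 96973·462.77 + 89764·440.53 + 18787·469.06 = 93232160.35.
Remaining total for batch B: 122060045.52 − 93232160.35 = 28827885.17.
Divide by its size: 28827885.17 / 58824 = 490.0701... → 490.07.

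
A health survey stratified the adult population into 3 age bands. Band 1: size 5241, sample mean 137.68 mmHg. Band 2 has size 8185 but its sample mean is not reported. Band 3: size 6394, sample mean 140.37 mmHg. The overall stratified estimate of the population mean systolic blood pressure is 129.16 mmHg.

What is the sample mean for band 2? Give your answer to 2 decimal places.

114.95

N = 5241 + 8185 + 6394 = 19820.
Overall total = μ·N = 129.16·19820 = 2559951.2.
Subtract the known strata: 5241·137.68 + 6394·140.37 = 1619106.66.
Remaining total for band 2: 2559951.2 − 1619106.66 = 940844.54.
Divide by its size: 940844.54 / 8185 = 114.9474... → 114.95.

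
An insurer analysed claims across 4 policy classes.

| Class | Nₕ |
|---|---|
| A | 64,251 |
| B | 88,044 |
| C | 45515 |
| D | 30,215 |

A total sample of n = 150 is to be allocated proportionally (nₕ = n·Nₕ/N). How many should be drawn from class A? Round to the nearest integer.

N = 64251 + 88044 + 45515 + 30215 = 228025.
n_A = 150·64251/228025 = 42.266... → 42.

42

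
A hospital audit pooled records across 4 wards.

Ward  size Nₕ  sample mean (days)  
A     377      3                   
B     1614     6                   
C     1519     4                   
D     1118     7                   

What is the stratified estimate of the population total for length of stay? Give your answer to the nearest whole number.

A: 377·3 = 1131
B: 1614·6 = 9684
C: 1519·4 = 6076
D: 1118·7 = 7826
τ̂ = Σ Nₕx̄ₕ = 24717.

24717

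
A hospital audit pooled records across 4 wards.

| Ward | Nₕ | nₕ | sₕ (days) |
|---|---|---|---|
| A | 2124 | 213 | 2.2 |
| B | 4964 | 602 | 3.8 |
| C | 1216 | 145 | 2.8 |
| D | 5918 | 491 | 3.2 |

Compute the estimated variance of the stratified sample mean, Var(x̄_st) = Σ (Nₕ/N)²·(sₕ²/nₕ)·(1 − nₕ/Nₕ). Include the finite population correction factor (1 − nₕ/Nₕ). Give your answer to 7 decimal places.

N = 14222; Wₕ = Nₕ/N.
ward A: (2124/14222)²·2.2²/213·(1 − 213/2124) = 0.0004559945
ward B: (4964/14222)²·3.8²/602·(1 − 602/4964) = 0.0025678331
ward C: (1216/14222)²·2.8²/145·(1 − 145/1216) = 0.0003481367
ward D: (5918/14222)²·3.2²/491·(1 − 491/5918) = 0.0033115544
Sum = 0.0066835187 → 0.0066835.

0.0066835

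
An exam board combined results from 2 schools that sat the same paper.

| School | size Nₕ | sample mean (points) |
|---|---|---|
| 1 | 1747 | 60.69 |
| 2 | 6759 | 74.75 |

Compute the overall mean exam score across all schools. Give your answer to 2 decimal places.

71.86

x̄_st = (Σ Nₕx̄ₕ) / (Σ Nₕ) = (1747·60.69 + 6759·74.75) / 8506
= 611260.68 / 8506 = 71.8623... → 71.86.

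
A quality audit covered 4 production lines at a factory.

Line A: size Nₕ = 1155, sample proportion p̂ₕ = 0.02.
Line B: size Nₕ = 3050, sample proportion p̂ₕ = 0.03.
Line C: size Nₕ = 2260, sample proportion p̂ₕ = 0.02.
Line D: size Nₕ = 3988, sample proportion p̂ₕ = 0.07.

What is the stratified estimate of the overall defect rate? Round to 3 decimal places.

N = 1155 + 3050 + 2260 + 3988 = 10453.
Overall proportion = Σ (Nₕ/N)·p̂ₕ.
Σ Nₕp̂ₕ = 23.1 + 91.5 + 45.2 + 279.16 = 438.96.
438.96 / 10453 = 0.04199... → 0.042.

0.042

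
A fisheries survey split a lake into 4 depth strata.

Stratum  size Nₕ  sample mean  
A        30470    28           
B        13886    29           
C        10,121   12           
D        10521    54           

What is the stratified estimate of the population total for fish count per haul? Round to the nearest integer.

A: 30470·28 = 853160
B: 13886·29 = 402694
C: 10121·12 = 121452
D: 10521·54 = 568134
τ̂ = Σ Nₕx̄ₕ = 1945440.

1945440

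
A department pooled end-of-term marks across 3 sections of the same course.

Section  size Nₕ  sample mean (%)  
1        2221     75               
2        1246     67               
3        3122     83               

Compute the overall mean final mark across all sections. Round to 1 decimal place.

N = 2221 + 1246 + 3122 = 6589.
Weight each subgroup mean by Nₕ/N and sum.
Σ Nₕx̄ₕ = 2221·75 + 1246·67 + 3122·83 = 166575 + 83482 + 259126 = 509183.
Divide by N: 509183 / 6589 = 77.278... → 77.3.

77.3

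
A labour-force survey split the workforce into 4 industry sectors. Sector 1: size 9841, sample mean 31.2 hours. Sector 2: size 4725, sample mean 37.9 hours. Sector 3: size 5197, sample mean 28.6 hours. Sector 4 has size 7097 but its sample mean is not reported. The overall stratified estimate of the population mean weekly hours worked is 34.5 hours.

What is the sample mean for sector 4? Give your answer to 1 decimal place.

41.1

Σ Nₕx̄ₕ = N·μ, so 7097·x̄_4 = 26860·34.5 − (9841·31.2 + 4725·37.9 + 5197·28.6).
= 926670 − 634750.9 = 291919.1.
x̄_4 = 291919.1 / 7097 = 41.133... → 41.1.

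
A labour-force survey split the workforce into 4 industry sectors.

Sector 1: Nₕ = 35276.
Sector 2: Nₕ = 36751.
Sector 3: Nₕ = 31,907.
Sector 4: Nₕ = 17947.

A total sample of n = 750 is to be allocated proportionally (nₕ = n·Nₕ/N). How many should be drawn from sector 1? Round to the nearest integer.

217

N = 35276 + 36751 + 31907 + 17947 = 121881.
n_1 = 750·35276/121881 = 217.072... → 217.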